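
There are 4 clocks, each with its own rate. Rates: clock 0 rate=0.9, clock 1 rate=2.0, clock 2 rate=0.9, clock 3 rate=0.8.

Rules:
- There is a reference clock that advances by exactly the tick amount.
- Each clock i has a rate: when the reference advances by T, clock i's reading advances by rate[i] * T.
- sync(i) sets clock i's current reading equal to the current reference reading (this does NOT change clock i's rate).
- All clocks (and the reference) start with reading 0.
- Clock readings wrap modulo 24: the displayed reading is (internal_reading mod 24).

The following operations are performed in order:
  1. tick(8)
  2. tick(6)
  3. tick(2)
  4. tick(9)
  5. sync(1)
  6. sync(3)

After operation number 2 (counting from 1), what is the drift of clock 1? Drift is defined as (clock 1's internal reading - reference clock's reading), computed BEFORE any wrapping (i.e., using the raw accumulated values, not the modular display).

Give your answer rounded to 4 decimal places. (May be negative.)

Answer: 14.0000

Derivation:
After op 1 tick(8): ref=8.0000 raw=[7.2000 16.0000 7.2000 6.4000]
After op 2 tick(6): ref=14.0000 raw=[12.6000 28.0000 12.6000 11.2000]
Drift of clock 1 after op 2: 28.0000 - 14.0000 = 14.0000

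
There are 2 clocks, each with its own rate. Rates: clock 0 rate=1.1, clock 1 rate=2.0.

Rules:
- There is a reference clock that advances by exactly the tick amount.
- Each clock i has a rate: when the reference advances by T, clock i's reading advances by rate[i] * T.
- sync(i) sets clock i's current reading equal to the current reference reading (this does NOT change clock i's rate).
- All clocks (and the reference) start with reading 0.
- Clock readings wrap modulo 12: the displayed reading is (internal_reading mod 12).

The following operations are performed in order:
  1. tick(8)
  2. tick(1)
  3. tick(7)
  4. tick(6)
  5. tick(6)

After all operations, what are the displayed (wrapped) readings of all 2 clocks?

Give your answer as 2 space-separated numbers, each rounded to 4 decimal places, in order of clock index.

After op 1 tick(8): ref=8.0000 raw=[8.8000 16.0000]
After op 2 tick(1): ref=9.0000 raw=[9.9000 18.0000]
After op 3 tick(7): ref=16.0000 raw=[17.6000 32.0000]
After op 4 tick(6): ref=22.0000 raw=[24.2000 44.0000]
After op 5 tick(6): ref=28.0000 raw=[30.8000 56.0000]
Wrap final raw readings (mod 12): 30.8000 mod 12 = 6.8000; 56.0000 mod 12 = 8.0000

Answer: 6.8000 8.0000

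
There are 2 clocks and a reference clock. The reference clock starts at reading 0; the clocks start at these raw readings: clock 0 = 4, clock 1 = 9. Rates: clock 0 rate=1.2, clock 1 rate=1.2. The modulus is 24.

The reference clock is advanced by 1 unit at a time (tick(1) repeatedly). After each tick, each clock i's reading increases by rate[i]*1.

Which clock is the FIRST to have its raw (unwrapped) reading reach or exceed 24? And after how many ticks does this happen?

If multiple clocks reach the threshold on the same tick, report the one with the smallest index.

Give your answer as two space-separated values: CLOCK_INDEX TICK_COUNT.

clock 0: start=4, rate=1.2, needs 24-4 = 20; ticks = ceil(20/1.2) = ceil(16.6667) = 17; reading at tick 17 = 4 + 1.2*17 = 24.4000
clock 1: start=9, rate=1.2, needs 24-9 = 15; ticks = ceil(15/1.2) = ceil(12.5000) = 13; reading at tick 13 = 9 + 1.2*13 = 24.6000
Minimum tick count = 13; winners = [1]; smallest index = 1

Answer: 1 13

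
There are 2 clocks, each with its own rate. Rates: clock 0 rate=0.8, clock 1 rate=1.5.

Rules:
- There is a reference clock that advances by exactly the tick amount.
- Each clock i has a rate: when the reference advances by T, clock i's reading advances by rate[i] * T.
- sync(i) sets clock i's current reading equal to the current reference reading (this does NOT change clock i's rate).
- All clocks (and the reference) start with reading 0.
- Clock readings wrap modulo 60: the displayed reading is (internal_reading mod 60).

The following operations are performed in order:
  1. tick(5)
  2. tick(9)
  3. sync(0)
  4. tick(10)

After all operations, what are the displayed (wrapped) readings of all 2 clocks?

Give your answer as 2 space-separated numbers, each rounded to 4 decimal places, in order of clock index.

Answer: 22.0000 36.0000

Derivation:
After op 1 tick(5): ref=5.0000 raw=[4.0000 7.5000]
After op 2 tick(9): ref=14.0000 raw=[11.2000 21.0000]
After op 3 sync(0): ref=14.0000 raw=[14.0000 21.0000]
After op 4 tick(10): ref=24.0000 raw=[22.0000 36.0000]
Wrap final raw readings (mod 60): 22.0000 mod 60 = 22.0000; 36.0000 mod 60 = 36.0000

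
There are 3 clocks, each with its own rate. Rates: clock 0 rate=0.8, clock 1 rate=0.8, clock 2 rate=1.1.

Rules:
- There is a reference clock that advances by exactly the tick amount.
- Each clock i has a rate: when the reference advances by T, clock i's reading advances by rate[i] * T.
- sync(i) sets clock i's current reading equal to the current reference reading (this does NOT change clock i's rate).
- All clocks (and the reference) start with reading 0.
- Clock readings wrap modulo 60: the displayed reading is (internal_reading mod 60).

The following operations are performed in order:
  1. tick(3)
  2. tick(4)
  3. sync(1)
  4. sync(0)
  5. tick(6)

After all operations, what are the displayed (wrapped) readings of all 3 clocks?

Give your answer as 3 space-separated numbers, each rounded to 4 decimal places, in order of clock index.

Answer: 11.8000 11.8000 14.3000

Derivation:
After op 1 tick(3): ref=3.0000 raw=[2.4000 2.4000 3.3000]
After op 2 tick(4): ref=7.0000 raw=[5.6000 5.6000 7.7000]
After op 3 sync(1): ref=7.0000 raw=[5.6000 7.0000 7.7000]
After op 4 sync(0): ref=7.0000 raw=[7.0000 7.0000 7.7000]
After op 5 tick(6): ref=13.0000 raw=[11.8000 11.8000 14.3000]
Wrap final raw readings (mod 60): 11.8000 mod 60 = 11.8000; 11.8000 mod 60 = 11.8000; 14.3000 mod 60 = 14.3000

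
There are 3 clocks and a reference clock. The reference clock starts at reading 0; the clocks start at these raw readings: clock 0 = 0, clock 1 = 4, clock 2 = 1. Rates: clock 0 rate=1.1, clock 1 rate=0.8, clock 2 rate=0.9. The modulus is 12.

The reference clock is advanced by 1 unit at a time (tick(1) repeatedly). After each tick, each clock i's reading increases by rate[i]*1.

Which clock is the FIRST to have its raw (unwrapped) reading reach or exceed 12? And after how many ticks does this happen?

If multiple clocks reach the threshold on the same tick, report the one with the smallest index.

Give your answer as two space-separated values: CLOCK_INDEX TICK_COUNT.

Answer: 1 10

Derivation:
clock 0: start=0, rate=1.1, needs 12-0 = 12; ticks = ceil(12/1.1) = ceil(10.9091) = 11; reading at tick 11 = 0 + 1.1*11 = 12.1000
clock 1: start=4, rate=0.8, needs 12-4 = 8; ticks = ceil(8/0.8) = ceil(10.0000) = 10; reading at tick 10 = 4 + 0.8*10 = 12.0000
clock 2: start=1, rate=0.9, needs 12-1 = 11; ticks = ceil(11/0.9) = ceil(12.2222) = 13; reading at tick 13 = 1 + 0.9*13 = 12.7000
Minimum tick count = 10; winners = [1]; smallest index = 1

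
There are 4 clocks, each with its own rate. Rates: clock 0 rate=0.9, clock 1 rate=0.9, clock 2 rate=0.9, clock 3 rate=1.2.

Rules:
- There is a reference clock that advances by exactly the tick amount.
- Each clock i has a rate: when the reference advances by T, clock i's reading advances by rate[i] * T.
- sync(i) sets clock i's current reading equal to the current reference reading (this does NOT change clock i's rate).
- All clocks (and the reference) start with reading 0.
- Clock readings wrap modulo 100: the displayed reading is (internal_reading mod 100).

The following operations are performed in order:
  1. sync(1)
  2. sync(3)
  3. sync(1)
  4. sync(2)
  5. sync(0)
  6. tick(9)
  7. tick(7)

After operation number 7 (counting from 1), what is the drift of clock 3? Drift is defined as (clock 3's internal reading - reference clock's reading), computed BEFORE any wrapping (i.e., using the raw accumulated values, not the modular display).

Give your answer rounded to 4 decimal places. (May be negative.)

Answer: 3.2000

Derivation:
After op 1 sync(1): ref=0.0000 raw=[0.0000 0.0000 0.0000 0.0000]
After op 2 sync(3): ref=0.0000 raw=[0.0000 0.0000 0.0000 0.0000]
After op 3 sync(1): ref=0.0000 raw=[0.0000 0.0000 0.0000 0.0000]
After op 4 sync(2): ref=0.0000 raw=[0.0000 0.0000 0.0000 0.0000]
After op 5 sync(0): ref=0.0000 raw=[0.0000 0.0000 0.0000 0.0000]
After op 6 tick(9): ref=9.0000 raw=[8.1000 8.1000 8.1000 10.8000]
After op 7 tick(7): ref=16.0000 raw=[14.4000 14.4000 14.4000 19.2000]
Drift of clock 3 after op 7: 19.2000 - 16.0000 = 3.2000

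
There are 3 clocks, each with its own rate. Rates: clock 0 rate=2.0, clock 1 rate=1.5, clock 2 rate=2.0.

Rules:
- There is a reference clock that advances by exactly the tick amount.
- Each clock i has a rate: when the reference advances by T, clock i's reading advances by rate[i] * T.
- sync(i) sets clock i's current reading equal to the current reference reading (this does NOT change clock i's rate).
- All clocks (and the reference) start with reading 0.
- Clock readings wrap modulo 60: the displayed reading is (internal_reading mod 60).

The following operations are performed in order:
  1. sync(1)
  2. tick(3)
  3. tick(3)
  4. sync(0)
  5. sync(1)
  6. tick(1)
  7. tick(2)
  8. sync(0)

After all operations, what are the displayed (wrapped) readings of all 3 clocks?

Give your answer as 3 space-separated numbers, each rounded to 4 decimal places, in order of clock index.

Answer: 9.0000 10.5000 18.0000

Derivation:
After op 1 sync(1): ref=0.0000 raw=[0.0000 0.0000 0.0000]
After op 2 tick(3): ref=3.0000 raw=[6.0000 4.5000 6.0000]
After op 3 tick(3): ref=6.0000 raw=[12.0000 9.0000 12.0000]
After op 4 sync(0): ref=6.0000 raw=[6.0000 9.0000 12.0000]
After op 5 sync(1): ref=6.0000 raw=[6.0000 6.0000 12.0000]
After op 6 tick(1): ref=7.0000 raw=[8.0000 7.5000 14.0000]
After op 7 tick(2): ref=9.0000 raw=[12.0000 10.5000 18.0000]
After op 8 sync(0): ref=9.0000 raw=[9.0000 10.5000 18.0000]
Wrap final raw readings (mod 60): 9.0000 mod 60 = 9.0000; 10.5000 mod 60 = 10.5000; 18.0000 mod 60 = 18.0000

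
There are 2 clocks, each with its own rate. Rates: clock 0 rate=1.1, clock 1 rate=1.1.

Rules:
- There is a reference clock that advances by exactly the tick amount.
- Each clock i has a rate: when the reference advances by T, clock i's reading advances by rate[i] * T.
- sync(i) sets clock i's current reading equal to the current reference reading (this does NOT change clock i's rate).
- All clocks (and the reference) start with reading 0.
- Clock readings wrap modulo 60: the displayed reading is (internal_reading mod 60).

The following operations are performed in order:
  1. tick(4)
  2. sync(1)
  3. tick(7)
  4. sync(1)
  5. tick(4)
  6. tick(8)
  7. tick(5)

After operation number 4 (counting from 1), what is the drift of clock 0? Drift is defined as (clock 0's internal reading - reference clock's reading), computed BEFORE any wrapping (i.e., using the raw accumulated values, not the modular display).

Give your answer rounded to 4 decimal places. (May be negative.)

After op 1 tick(4): ref=4.0000 raw=[4.4000 4.4000]
After op 2 sync(1): ref=4.0000 raw=[4.4000 4.0000]
After op 3 tick(7): ref=11.0000 raw=[12.1000 11.7000]
After op 4 sync(1): ref=11.0000 raw=[12.1000 11.0000]
Drift of clock 0 after op 4: 12.1000 - 11.0000 = 1.1000

Answer: 1.1000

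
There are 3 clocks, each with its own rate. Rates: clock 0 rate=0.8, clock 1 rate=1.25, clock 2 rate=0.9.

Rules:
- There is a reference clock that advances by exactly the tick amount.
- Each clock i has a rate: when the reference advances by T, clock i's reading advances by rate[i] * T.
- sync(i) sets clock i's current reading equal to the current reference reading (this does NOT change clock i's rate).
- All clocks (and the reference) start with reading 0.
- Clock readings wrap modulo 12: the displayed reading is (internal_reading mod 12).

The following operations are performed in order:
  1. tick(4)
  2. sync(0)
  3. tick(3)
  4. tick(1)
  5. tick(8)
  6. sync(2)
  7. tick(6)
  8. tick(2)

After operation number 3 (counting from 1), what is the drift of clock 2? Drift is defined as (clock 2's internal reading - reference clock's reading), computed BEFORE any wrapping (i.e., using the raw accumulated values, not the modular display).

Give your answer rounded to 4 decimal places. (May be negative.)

After op 1 tick(4): ref=4.0000 raw=[3.2000 5.0000 3.6000]
After op 2 sync(0): ref=4.0000 raw=[4.0000 5.0000 3.6000]
After op 3 tick(3): ref=7.0000 raw=[6.4000 8.7500 6.3000]
Drift of clock 2 after op 3: 6.3000 - 7.0000 = -0.7000

Answer: -0.7000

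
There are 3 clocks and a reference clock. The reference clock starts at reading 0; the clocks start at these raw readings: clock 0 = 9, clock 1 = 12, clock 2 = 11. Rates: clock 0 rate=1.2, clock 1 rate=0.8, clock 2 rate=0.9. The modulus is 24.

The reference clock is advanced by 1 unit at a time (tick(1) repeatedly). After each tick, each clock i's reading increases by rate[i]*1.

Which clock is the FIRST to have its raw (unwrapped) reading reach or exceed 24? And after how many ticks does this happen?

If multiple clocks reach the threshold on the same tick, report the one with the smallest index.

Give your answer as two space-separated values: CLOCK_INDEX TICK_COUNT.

Answer: 0 13

Derivation:
clock 0: start=9, rate=1.2, needs 24-9 = 15; ticks = ceil(15/1.2) = ceil(12.5000) = 13; reading at tick 13 = 9 + 1.2*13 = 24.6000
clock 1: start=12, rate=0.8, needs 24-12 = 12; ticks = ceil(12/0.8) = ceil(15.0000) = 15; reading at tick 15 = 12 + 0.8*15 = 24.0000
clock 2: start=11, rate=0.9, needs 24-11 = 13; ticks = ceil(13/0.9) = ceil(14.4444) = 15; reading at tick 15 = 11 + 0.9*15 = 24.5000
Minimum tick count = 13; winners = [0]; smallest index = 0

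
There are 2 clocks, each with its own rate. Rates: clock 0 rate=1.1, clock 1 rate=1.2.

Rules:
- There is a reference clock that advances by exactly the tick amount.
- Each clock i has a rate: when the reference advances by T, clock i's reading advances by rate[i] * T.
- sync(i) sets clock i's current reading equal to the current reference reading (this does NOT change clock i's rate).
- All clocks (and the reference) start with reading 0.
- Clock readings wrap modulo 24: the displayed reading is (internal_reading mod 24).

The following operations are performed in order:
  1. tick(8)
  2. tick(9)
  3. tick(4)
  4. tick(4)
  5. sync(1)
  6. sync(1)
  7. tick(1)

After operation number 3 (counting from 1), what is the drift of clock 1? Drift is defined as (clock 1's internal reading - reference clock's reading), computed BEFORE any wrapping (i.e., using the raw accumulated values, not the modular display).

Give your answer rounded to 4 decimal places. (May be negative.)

After op 1 tick(8): ref=8.0000 raw=[8.8000 9.6000]
After op 2 tick(9): ref=17.0000 raw=[18.7000 20.4000]
After op 3 tick(4): ref=21.0000 raw=[23.1000 25.2000]
Drift of clock 1 after op 3: 25.2000 - 21.0000 = 4.2000

Answer: 4.2000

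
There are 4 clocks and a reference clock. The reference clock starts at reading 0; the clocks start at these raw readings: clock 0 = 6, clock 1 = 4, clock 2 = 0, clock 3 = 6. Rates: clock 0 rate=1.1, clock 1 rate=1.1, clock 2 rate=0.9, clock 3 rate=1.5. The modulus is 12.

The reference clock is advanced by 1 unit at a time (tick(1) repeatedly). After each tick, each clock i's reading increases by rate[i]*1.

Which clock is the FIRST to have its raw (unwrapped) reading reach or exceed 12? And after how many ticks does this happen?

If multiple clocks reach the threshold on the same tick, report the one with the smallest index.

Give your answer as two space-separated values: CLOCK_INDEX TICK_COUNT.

clock 0: start=6, rate=1.1, needs 12-6 = 6; ticks = ceil(6/1.1) = ceil(5.4545) = 6; reading at tick 6 = 6 + 1.1*6 = 12.6000
clock 1: start=4, rate=1.1, needs 12-4 = 8; ticks = ceil(8/1.1) = ceil(7.2727) = 8; reading at tick 8 = 4 + 1.1*8 = 12.8000
clock 2: start=0, rate=0.9, needs 12-0 = 12; ticks = ceil(12/0.9) = ceil(13.3333) = 14; reading at tick 14 = 0 + 0.9*14 = 12.6000
clock 3: start=6, rate=1.5, needs 12-6 = 6; ticks = ceil(6/1.5) = ceil(4.0000) = 4; reading at tick 4 = 6 + 1.5*4 = 12.0000
Minimum tick count = 4; winners = [3]; smallest index = 3

Answer: 3 4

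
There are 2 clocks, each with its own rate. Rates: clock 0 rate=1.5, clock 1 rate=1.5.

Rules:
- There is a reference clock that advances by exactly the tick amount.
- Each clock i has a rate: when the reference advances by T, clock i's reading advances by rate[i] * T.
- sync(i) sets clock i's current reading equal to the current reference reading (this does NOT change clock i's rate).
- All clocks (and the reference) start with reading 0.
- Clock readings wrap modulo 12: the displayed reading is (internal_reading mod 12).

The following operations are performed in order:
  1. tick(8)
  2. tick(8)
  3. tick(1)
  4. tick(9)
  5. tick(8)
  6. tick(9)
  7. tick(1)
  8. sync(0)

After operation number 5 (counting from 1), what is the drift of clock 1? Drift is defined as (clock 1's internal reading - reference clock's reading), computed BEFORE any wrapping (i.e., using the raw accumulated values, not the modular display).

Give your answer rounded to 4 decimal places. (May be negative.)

After op 1 tick(8): ref=8.0000 raw=[12.0000 12.0000]
After op 2 tick(8): ref=16.0000 raw=[24.0000 24.0000]
After op 3 tick(1): ref=17.0000 raw=[25.5000 25.5000]
After op 4 tick(9): ref=26.0000 raw=[39.0000 39.0000]
After op 5 tick(8): ref=34.0000 raw=[51.0000 51.0000]
Drift of clock 1 after op 5: 51.0000 - 34.0000 = 17.0000

Answer: 17.0000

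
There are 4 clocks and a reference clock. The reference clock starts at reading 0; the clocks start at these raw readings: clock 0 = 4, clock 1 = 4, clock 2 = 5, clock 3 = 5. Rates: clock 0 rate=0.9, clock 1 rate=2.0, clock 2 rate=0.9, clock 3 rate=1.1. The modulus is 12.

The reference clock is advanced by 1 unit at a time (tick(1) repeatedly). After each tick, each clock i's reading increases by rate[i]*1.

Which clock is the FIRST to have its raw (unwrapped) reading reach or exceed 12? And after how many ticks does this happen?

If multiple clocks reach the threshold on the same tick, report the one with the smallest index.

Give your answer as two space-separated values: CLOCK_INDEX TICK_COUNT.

clock 0: start=4, rate=0.9, needs 12-4 = 8; ticks = ceil(8/0.9) = ceil(8.8889) = 9; reading at tick 9 = 4 + 0.9*9 = 12.1000
clock 1: start=4, rate=2.0, needs 12-4 = 8; ticks = ceil(8/2.0) = ceil(4.0000) = 4; reading at tick 4 = 4 + 2.0*4 = 12.0000
clock 2: start=5, rate=0.9, needs 12-5 = 7; ticks = ceil(7/0.9) = ceil(7.7778) = 8; reading at tick 8 = 5 + 0.9*8 = 12.2000
clock 3: start=5, rate=1.1, needs 12-5 = 7; ticks = ceil(7/1.1) = ceil(6.3636) = 7; reading at tick 7 = 5 + 1.1*7 = 12.7000
Minimum tick count = 4; winners = [1]; smallest index = 1

Answer: 1 4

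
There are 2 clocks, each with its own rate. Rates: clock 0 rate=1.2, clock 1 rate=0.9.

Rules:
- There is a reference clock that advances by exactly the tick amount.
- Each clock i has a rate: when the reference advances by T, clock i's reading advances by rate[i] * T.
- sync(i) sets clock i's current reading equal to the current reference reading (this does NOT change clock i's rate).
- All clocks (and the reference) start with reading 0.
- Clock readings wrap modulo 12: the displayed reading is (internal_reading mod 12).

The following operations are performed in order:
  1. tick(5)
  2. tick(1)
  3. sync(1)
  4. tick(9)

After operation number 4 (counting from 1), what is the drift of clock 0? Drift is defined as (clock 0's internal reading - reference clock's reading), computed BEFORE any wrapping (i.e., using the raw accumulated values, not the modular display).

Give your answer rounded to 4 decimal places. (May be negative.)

Answer: 3.0000

Derivation:
After op 1 tick(5): ref=5.0000 raw=[6.0000 4.5000]
After op 2 tick(1): ref=6.0000 raw=[7.2000 5.4000]
After op 3 sync(1): ref=6.0000 raw=[7.2000 6.0000]
After op 4 tick(9): ref=15.0000 raw=[18.0000 14.1000]
Drift of clock 0 after op 4: 18.0000 - 15.0000 = 3.0000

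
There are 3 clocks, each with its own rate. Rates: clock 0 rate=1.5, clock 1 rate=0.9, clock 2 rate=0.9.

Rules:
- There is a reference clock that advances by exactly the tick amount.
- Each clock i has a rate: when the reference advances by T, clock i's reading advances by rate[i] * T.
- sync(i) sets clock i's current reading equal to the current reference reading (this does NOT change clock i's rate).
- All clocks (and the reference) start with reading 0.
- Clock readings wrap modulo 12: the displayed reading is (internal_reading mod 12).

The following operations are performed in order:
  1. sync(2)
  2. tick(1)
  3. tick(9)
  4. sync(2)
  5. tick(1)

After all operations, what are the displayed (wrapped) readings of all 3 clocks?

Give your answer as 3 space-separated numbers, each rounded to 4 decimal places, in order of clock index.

After op 1 sync(2): ref=0.0000 raw=[0.0000 0.0000 0.0000]
After op 2 tick(1): ref=1.0000 raw=[1.5000 0.9000 0.9000]
After op 3 tick(9): ref=10.0000 raw=[15.0000 9.0000 9.0000]
After op 4 sync(2): ref=10.0000 raw=[15.0000 9.0000 10.0000]
After op 5 tick(1): ref=11.0000 raw=[16.5000 9.9000 10.9000]
Wrap final raw readings (mod 12): 16.5000 mod 12 = 4.5000; 9.9000 mod 12 = 9.9000; 10.9000 mod 12 = 10.9000

Answer: 4.5000 9.9000 10.9000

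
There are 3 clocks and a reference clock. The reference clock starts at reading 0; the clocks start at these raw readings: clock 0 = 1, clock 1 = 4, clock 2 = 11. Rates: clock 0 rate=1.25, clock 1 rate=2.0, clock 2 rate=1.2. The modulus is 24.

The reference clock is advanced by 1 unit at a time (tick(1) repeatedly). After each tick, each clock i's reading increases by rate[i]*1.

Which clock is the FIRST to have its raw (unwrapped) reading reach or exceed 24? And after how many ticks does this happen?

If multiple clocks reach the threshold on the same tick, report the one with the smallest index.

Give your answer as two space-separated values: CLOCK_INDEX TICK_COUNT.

Answer: 1 10

Derivation:
clock 0: start=1, rate=1.25, needs 24-1 = 23; ticks = ceil(23/1.25) = ceil(18.4000) = 19; reading at tick 19 = 1 + 1.25*19 = 24.7500
clock 1: start=4, rate=2.0, needs 24-4 = 20; ticks = ceil(20/2.0) = ceil(10.0000) = 10; reading at tick 10 = 4 + 2.0*10 = 24.0000
clock 2: start=11, rate=1.2, needs 24-11 = 13; ticks = ceil(13/1.2) = ceil(10.8333) = 11; reading at tick 11 = 11 + 1.2*11 = 24.2000
Minimum tick count = 10; winners = [1]; smallest index = 1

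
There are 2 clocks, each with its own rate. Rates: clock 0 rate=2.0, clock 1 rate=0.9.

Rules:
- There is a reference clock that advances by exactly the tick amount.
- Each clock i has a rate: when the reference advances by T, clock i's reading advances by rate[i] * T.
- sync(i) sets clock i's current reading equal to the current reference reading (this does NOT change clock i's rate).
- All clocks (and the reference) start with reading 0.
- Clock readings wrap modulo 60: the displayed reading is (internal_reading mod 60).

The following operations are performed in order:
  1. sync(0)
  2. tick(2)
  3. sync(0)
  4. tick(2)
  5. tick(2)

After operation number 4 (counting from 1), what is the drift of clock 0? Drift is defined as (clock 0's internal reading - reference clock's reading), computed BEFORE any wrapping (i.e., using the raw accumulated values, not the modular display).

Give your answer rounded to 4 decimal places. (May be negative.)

Answer: 2.0000

Derivation:
After op 1 sync(0): ref=0.0000 raw=[0.0000 0.0000]
After op 2 tick(2): ref=2.0000 raw=[4.0000 1.8000]
After op 3 sync(0): ref=2.0000 raw=[2.0000 1.8000]
After op 4 tick(2): ref=4.0000 raw=[6.0000 3.6000]
Drift of clock 0 after op 4: 6.0000 - 4.0000 = 2.0000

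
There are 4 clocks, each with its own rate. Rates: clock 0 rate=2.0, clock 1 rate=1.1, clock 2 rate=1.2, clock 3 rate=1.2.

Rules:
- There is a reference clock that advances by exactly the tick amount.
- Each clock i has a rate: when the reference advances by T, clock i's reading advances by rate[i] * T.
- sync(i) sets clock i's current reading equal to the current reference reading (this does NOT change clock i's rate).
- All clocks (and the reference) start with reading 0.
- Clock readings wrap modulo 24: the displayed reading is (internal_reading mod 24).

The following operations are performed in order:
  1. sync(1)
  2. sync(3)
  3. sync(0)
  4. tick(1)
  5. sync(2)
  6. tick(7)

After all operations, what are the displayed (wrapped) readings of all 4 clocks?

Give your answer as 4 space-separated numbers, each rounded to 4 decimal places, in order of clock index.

After op 1 sync(1): ref=0.0000 raw=[0.0000 0.0000 0.0000 0.0000]
After op 2 sync(3): ref=0.0000 raw=[0.0000 0.0000 0.0000 0.0000]
After op 3 sync(0): ref=0.0000 raw=[0.0000 0.0000 0.0000 0.0000]
After op 4 tick(1): ref=1.0000 raw=[2.0000 1.1000 1.2000 1.2000]
After op 5 sync(2): ref=1.0000 raw=[2.0000 1.1000 1.0000 1.2000]
After op 6 tick(7): ref=8.0000 raw=[16.0000 8.8000 9.4000 9.6000]
Wrap final raw readings (mod 24): 16.0000 mod 24 = 16.0000; 8.8000 mod 24 = 8.8000; 9.4000 mod 24 = 9.4000; 9.6000 mod 24 = 9.6000

Answer: 16.0000 8.8000 9.4000 9.6000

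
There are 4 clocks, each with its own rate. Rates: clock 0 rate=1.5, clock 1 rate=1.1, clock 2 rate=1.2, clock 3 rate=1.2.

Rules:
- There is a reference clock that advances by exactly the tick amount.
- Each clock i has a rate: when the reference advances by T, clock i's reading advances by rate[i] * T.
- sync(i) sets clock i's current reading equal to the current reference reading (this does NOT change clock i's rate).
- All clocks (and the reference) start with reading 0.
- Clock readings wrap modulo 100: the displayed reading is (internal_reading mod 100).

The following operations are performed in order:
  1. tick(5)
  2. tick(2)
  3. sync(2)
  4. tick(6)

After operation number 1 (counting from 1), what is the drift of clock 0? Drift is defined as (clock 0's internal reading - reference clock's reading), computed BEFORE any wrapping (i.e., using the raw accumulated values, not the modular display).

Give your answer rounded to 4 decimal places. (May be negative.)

Answer: 2.5000

Derivation:
After op 1 tick(5): ref=5.0000 raw=[7.5000 5.5000 6.0000 6.0000]
Drift of clock 0 after op 1: 7.5000 - 5.0000 = 2.5000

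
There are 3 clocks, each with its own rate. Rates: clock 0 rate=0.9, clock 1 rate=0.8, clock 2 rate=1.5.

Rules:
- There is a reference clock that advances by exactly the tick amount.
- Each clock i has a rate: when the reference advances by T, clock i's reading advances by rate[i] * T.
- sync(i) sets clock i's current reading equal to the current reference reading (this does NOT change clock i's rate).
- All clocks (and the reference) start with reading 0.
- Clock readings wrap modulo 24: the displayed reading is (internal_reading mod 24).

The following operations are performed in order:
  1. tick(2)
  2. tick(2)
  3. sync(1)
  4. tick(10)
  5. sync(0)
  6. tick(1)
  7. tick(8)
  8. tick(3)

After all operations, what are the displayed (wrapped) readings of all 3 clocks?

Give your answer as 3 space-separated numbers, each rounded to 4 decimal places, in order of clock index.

Answer: 0.8000 21.6000 15.0000

Derivation:
After op 1 tick(2): ref=2.0000 raw=[1.8000 1.6000 3.0000]
After op 2 tick(2): ref=4.0000 raw=[3.6000 3.2000 6.0000]
After op 3 sync(1): ref=4.0000 raw=[3.6000 4.0000 6.0000]
After op 4 tick(10): ref=14.0000 raw=[12.6000 12.0000 21.0000]
After op 5 sync(0): ref=14.0000 raw=[14.0000 12.0000 21.0000]
After op 6 tick(1): ref=15.0000 raw=[14.9000 12.8000 22.5000]
After op 7 tick(8): ref=23.0000 raw=[22.1000 19.2000 34.5000]
After op 8 tick(3): ref=26.0000 raw=[24.8000 21.6000 39.0000]
Wrap final raw readings (mod 24): 24.8000 mod 24 = 0.8000; 21.6000 mod 24 = 21.6000; 39.0000 mod 24 = 15.0000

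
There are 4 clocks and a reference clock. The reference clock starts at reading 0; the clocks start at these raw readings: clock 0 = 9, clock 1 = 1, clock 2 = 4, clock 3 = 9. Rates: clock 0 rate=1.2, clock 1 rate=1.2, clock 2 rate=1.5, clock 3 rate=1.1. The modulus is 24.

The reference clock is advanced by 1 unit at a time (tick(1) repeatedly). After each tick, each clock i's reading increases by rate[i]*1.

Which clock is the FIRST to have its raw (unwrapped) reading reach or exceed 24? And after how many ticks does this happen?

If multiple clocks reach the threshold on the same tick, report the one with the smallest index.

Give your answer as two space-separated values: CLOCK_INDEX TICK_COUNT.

Answer: 0 13

Derivation:
clock 0: start=9, rate=1.2, needs 24-9 = 15; ticks = ceil(15/1.2) = ceil(12.5000) = 13; reading at tick 13 = 9 + 1.2*13 = 24.6000
clock 1: start=1, rate=1.2, needs 24-1 = 23; ticks = ceil(23/1.2) = ceil(19.1667) = 20; reading at tick 20 = 1 + 1.2*20 = 25.0000
clock 2: start=4, rate=1.5, needs 24-4 = 20; ticks = ceil(20/1.5) = ceil(13.3333) = 14; reading at tick 14 = 4 + 1.5*14 = 25.0000
clock 3: start=9, rate=1.1, needs 24-9 = 15; ticks = ceil(15/1.1) = ceil(13.6364) = 14; reading at tick 14 = 9 + 1.1*14 = 24.4000
Minimum tick count = 13; winners = [0]; smallest index = 0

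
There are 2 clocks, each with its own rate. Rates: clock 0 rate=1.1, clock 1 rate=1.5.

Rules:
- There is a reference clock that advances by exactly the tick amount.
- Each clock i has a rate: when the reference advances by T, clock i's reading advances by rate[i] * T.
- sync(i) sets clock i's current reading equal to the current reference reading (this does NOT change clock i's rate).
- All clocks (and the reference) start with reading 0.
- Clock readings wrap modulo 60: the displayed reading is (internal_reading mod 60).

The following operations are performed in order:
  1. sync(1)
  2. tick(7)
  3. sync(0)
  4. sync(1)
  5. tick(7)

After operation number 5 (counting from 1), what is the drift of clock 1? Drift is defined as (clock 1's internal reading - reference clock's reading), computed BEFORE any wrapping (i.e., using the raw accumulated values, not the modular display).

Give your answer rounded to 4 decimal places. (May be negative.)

After op 1 sync(1): ref=0.0000 raw=[0.0000 0.0000]
After op 2 tick(7): ref=7.0000 raw=[7.7000 10.5000]
After op 3 sync(0): ref=7.0000 raw=[7.0000 10.5000]
After op 4 sync(1): ref=7.0000 raw=[7.0000 7.0000]
After op 5 tick(7): ref=14.0000 raw=[14.7000 17.5000]
Drift of clock 1 after op 5: 17.5000 - 14.0000 = 3.5000

Answer: 3.5000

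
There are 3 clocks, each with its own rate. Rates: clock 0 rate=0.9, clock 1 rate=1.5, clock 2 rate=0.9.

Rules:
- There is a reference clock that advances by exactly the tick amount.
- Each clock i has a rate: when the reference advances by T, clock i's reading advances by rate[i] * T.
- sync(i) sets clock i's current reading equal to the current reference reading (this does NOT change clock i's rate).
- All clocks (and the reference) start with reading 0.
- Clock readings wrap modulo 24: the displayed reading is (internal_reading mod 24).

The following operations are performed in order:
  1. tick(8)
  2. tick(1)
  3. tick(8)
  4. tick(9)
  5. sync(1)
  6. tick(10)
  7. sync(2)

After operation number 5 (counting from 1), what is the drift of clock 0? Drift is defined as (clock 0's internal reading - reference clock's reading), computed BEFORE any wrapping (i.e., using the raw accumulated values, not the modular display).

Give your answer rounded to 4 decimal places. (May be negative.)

Answer: -2.6000

Derivation:
After op 1 tick(8): ref=8.0000 raw=[7.2000 12.0000 7.2000]
After op 2 tick(1): ref=9.0000 raw=[8.1000 13.5000 8.1000]
After op 3 tick(8): ref=17.0000 raw=[15.3000 25.5000 15.3000]
After op 4 tick(9): ref=26.0000 raw=[23.4000 39.0000 23.4000]
After op 5 sync(1): ref=26.0000 raw=[23.4000 26.0000 23.4000]
Drift of clock 0 after op 5: 23.4000 - 26.0000 = -2.6000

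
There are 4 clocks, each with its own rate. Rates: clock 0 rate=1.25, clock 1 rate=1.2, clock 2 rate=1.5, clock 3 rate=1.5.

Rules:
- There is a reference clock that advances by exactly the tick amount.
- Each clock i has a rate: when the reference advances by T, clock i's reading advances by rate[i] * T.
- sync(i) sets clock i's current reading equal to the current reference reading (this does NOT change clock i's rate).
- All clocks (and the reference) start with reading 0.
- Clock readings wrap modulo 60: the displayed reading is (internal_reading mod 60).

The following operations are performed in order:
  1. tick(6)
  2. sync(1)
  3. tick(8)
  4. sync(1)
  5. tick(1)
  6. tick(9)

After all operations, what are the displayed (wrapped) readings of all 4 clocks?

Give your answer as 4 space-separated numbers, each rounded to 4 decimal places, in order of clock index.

After op 1 tick(6): ref=6.0000 raw=[7.5000 7.2000 9.0000 9.0000]
After op 2 sync(1): ref=6.0000 raw=[7.5000 6.0000 9.0000 9.0000]
After op 3 tick(8): ref=14.0000 raw=[17.5000 15.6000 21.0000 21.0000]
After op 4 sync(1): ref=14.0000 raw=[17.5000 14.0000 21.0000 21.0000]
After op 5 tick(1): ref=15.0000 raw=[18.7500 15.2000 22.5000 22.5000]
After op 6 tick(9): ref=24.0000 raw=[30.0000 26.0000 36.0000 36.0000]
Wrap final raw readings (mod 60): 30.0000 mod 60 = 30.0000; 26.0000 mod 60 = 26.0000; 36.0000 mod 60 = 36.0000; 36.0000 mod 60 = 36.0000

Answer: 30.0000 26.0000 36.0000 36.0000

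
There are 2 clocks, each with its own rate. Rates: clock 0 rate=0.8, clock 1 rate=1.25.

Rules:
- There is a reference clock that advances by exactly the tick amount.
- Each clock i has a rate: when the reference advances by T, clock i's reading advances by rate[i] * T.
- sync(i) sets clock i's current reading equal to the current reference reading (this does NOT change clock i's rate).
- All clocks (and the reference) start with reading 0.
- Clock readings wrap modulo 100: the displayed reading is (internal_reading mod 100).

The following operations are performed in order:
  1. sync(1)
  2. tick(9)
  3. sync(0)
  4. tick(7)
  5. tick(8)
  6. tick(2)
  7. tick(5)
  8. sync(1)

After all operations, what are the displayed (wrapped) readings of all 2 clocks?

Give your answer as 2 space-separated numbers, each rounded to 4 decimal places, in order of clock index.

Answer: 26.6000 31.0000

Derivation:
After op 1 sync(1): ref=0.0000 raw=[0.0000 0.0000]
After op 2 tick(9): ref=9.0000 raw=[7.2000 11.2500]
After op 3 sync(0): ref=9.0000 raw=[9.0000 11.2500]
After op 4 tick(7): ref=16.0000 raw=[14.6000 20.0000]
After op 5 tick(8): ref=24.0000 raw=[21.0000 30.0000]
After op 6 tick(2): ref=26.0000 raw=[22.6000 32.5000]
After op 7 tick(5): ref=31.0000 raw=[26.6000 38.7500]
After op 8 sync(1): ref=31.0000 raw=[26.6000 31.0000]
Wrap final raw readings (mod 100): 26.6000 mod 100 = 26.6000; 31.0000 mod 100 = 31.0000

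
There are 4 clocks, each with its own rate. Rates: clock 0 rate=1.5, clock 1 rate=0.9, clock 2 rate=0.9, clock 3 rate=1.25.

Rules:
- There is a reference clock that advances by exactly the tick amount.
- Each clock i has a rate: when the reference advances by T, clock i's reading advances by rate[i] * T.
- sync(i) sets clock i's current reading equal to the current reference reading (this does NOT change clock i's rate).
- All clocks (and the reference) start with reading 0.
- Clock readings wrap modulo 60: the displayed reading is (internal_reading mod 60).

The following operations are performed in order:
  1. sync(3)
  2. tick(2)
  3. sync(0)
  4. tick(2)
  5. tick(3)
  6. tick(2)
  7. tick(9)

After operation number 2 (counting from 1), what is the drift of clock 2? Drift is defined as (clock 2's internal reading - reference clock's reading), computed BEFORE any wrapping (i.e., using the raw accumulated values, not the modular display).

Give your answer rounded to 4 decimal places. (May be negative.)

After op 1 sync(3): ref=0.0000 raw=[0.0000 0.0000 0.0000 0.0000]
After op 2 tick(2): ref=2.0000 raw=[3.0000 1.8000 1.8000 2.5000]
Drift of clock 2 after op 2: 1.8000 - 2.0000 = -0.2000

Answer: -0.2000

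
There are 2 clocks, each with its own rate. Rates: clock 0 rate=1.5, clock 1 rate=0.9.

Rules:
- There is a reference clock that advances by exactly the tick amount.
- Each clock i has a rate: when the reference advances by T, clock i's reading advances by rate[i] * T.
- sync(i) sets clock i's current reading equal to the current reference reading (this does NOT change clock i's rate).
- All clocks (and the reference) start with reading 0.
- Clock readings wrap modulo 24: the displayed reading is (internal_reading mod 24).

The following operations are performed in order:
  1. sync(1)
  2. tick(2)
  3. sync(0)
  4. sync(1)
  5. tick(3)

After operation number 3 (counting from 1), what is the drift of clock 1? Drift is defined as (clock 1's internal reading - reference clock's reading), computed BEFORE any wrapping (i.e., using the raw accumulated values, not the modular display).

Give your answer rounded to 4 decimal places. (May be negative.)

Answer: -0.2000

Derivation:
After op 1 sync(1): ref=0.0000 raw=[0.0000 0.0000]
After op 2 tick(2): ref=2.0000 raw=[3.0000 1.8000]
After op 3 sync(0): ref=2.0000 raw=[2.0000 1.8000]
Drift of clock 1 after op 3: 1.8000 - 2.0000 = -0.2000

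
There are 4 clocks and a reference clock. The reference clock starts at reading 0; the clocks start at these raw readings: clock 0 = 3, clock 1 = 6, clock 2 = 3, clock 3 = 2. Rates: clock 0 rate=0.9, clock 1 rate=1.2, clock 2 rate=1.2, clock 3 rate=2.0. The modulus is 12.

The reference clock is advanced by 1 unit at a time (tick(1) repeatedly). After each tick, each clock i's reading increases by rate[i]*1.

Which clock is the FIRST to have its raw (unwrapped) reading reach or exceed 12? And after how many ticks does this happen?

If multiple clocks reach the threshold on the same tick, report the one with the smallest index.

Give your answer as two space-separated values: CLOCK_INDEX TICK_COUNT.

clock 0: start=3, rate=0.9, needs 12-3 = 9; ticks = ceil(9/0.9) = ceil(10.0000) = 10; reading at tick 10 = 3 + 0.9*10 = 12.0000
clock 1: start=6, rate=1.2, needs 12-6 = 6; ticks = ceil(6/1.2) = ceil(5.0000) = 5; reading at tick 5 = 6 + 1.2*5 = 12.0000
clock 2: start=3, rate=1.2, needs 12-3 = 9; ticks = ceil(9/1.2) = ceil(7.5000) = 8; reading at tick 8 = 3 + 1.2*8 = 12.6000
clock 3: start=2, rate=2.0, needs 12-2 = 10; ticks = ceil(10/2.0) = ceil(5.0000) = 5; reading at tick 5 = 2 + 2.0*5 = 12.0000
Minimum tick count = 5; winners = [1, 3]; smallest index = 1

Answer: 1 5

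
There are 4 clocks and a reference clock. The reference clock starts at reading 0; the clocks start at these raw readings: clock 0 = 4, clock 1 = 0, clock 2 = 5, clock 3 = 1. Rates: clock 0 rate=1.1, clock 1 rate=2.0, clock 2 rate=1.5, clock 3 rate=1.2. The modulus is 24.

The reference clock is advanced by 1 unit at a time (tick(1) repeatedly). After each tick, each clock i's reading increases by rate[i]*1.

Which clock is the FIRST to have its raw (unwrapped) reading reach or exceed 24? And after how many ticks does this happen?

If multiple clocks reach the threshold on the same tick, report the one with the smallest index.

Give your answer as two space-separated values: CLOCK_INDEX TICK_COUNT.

clock 0: start=4, rate=1.1, needs 24-4 = 20; ticks = ceil(20/1.1) = ceil(18.1818) = 19; reading at tick 19 = 4 + 1.1*19 = 24.9000
clock 1: start=0, rate=2.0, needs 24-0 = 24; ticks = ceil(24/2.0) = ceil(12.0000) = 12; reading at tick 12 = 0 + 2.0*12 = 24.0000
clock 2: start=5, rate=1.5, needs 24-5 = 19; ticks = ceil(19/1.5) = ceil(12.6667) = 13; reading at tick 13 = 5 + 1.5*13 = 24.5000
clock 3: start=1, rate=1.2, needs 24-1 = 23; ticks = ceil(23/1.2) = ceil(19.1667) = 20; reading at tick 20 = 1 + 1.2*20 = 25.0000
Minimum tick count = 12; winners = [1]; smallest index = 1

Answer: 1 12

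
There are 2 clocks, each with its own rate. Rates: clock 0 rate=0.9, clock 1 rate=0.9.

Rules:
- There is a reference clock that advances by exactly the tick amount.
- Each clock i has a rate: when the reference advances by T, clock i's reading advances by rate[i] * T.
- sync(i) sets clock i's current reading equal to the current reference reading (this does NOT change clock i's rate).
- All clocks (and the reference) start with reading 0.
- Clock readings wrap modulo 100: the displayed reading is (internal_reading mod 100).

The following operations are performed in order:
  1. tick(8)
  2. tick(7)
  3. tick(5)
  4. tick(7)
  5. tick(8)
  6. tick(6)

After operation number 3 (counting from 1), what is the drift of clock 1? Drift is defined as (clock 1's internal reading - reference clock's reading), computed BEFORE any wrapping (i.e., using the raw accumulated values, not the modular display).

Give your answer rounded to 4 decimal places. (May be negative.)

Answer: -2.0000

Derivation:
After op 1 tick(8): ref=8.0000 raw=[7.2000 7.2000]
After op 2 tick(7): ref=15.0000 raw=[13.5000 13.5000]
After op 3 tick(5): ref=20.0000 raw=[18.0000 18.0000]
Drift of clock 1 after op 3: 18.0000 - 20.0000 = -2.0000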